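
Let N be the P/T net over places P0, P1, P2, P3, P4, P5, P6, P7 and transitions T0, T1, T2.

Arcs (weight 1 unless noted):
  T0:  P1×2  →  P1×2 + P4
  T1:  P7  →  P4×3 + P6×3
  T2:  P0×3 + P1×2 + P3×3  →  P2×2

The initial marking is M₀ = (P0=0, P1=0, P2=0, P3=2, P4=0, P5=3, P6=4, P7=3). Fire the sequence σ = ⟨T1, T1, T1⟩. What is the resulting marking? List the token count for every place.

(P0=0, P1=0, P2=0, P3=2, P4=9, P5=3, P6=13, P7=0)

step 1: fire T1:  (P0=0, P1=0, P2=0, P3=2, P4=0, P5=3, P6=4, P7=3) → (P0=0, P1=0, P2=0, P3=2, P4=3, P5=3, P6=7, P7=2)
step 2: fire T1:  (P0=0, P1=0, P2=0, P3=2, P4=3, P5=3, P6=7, P7=2) → (P0=0, P1=0, P2=0, P3=2, P4=6, P5=3, P6=10, P7=1)
step 3: fire T1:  (P0=0, P1=0, P2=0, P3=2, P4=6, P5=3, P6=10, P7=1) → (P0=0, P1=0, P2=0, P3=2, P4=9, P5=3, P6=13, P7=0)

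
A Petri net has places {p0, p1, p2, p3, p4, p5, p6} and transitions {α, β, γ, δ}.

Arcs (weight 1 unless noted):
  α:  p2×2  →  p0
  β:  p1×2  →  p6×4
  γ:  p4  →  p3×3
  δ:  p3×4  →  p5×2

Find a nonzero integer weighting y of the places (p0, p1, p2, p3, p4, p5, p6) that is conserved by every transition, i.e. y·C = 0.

y = (p0:2, p1:0, p2:1, p3:0, p4:0, p5:0, p6:0)

Incidence matrix C (rows=places, cols=transitions):
        α    β    γ    δ
   p0   1    0    0    0
   p1   0   -2    0    0
   p2  -2    0    0    0
   p3   0    0    3   -4
   p4   0    0   -1    0
   p5   0    0    0    2
   p6   0    4    0    0

Candidate y = [2, 0, 1, 0, 0, 0, 0]; check y·C column-wise:
  col α: 2·1 + 1·-2 = 0
  col β: 2·0 + 0·-2 + 1·0 + 0·4 = 0
  col γ: 2·0 + 1·0 + 0·3 + 0·-1 = 0
  col δ: 2·0 + 1·0 + 0·-4 + 0·2 = 0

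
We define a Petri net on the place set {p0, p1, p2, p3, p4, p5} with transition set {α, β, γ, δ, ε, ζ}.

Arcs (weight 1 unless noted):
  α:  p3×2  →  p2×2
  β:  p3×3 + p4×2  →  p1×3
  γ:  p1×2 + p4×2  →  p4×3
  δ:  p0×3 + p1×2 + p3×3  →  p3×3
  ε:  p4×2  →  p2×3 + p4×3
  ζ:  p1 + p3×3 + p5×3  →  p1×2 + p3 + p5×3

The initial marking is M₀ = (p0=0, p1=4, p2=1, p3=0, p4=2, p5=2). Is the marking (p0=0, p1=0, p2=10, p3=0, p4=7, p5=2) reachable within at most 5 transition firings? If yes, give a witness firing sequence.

step 1: fire γ:  (p0=0, p1=4, p2=1, p3=0, p4=2, p5=2) → (p0=0, p1=2, p2=1, p3=0, p4=3, p5=2)
step 2: fire γ:  (p0=0, p1=2, p2=1, p3=0, p4=3, p5=2) → (p0=0, p1=0, p2=1, p3=0, p4=4, p5=2)
step 3: fire ε:  (p0=0, p1=0, p2=1, p3=0, p4=4, p5=2) → (p0=0, p1=0, p2=4, p3=0, p4=5, p5=2)
step 4: fire ε:  (p0=0, p1=0, p2=4, p3=0, p4=5, p5=2) → (p0=0, p1=0, p2=7, p3=0, p4=6, p5=2)
step 5: fire ε:  (p0=0, p1=0, p2=7, p3=0, p4=6, p5=2) → (p0=0, p1=0, p2=10, p3=0, p4=7, p5=2)

YES — reachable via ⟨γ, γ, ε, ε, ε⟩ (5 firings)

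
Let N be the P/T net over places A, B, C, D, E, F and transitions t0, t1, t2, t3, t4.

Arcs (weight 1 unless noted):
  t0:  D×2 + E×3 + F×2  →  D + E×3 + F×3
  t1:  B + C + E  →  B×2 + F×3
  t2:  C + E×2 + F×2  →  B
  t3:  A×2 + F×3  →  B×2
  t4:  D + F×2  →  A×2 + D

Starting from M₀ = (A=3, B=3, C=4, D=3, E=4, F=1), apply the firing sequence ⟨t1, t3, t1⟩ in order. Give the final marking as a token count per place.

step 1: fire t1:  (A=3, B=3, C=4, D=3, E=4, F=1) → (A=3, B=4, C=3, D=3, E=3, F=4)
step 2: fire t3:  (A=3, B=4, C=3, D=3, E=3, F=4) → (A=1, B=6, C=3, D=3, E=3, F=1)
step 3: fire t1:  (A=1, B=6, C=3, D=3, E=3, F=1) → (A=1, B=7, C=2, D=3, E=2, F=4)

(A=1, B=7, C=2, D=3, E=2, F=4)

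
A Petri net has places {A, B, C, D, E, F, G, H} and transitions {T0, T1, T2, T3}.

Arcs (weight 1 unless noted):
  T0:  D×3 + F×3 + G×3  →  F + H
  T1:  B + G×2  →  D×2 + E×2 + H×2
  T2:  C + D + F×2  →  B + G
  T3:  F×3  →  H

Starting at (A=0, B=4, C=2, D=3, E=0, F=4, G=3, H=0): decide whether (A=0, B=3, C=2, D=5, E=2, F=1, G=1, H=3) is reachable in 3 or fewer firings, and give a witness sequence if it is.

YES — reachable via ⟨T1, T3⟩ (2 firings)

step 1: fire T1:  (A=0, B=4, C=2, D=3, E=0, F=4, G=3, H=0) → (A=0, B=3, C=2, D=5, E=2, F=4, G=1, H=2)
step 2: fire T3:  (A=0, B=3, C=2, D=5, E=2, F=4, G=1, H=2) → (A=0, B=3, C=2, D=5, E=2, F=1, G=1, H=3)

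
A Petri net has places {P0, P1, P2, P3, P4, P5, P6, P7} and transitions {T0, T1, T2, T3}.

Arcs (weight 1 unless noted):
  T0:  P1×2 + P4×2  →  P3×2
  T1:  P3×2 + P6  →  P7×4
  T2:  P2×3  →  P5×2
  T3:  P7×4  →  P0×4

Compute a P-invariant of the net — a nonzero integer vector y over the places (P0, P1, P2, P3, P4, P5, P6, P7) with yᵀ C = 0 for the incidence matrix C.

Incidence matrix C (rows=places, cols=transitions):
       T0   T1   T2   T3
   P0   0    0    0    4
   P1  -2    0    0    0
   P2   0    0   -3    0
   P3   2   -2    0    0
   P4  -2    0    0    0
   P5   0    0    2    0
   P6   0   -1    0    0
   P7   0    4    0   -4

Candidate y = [0, 1, 0, 0, -1, 0, 0, 0]; check y·C column-wise:
  col T0: 1·-2 + 0·2 + -1·-2 = 0
  col T1: 1·0 + 0·-2 + -1·0 + 0·-1 + 0·4 = 0
  col T2: 1·0 + 0·-3 + -1·0 + 0·2 = 0
  col T3: 0·4 + 1·0 + -1·0 + 0·-4 = 0

y = (P0:0, P1:1, P2:0, P3:0, P4:-1, P5:0, P6:0, P7:0)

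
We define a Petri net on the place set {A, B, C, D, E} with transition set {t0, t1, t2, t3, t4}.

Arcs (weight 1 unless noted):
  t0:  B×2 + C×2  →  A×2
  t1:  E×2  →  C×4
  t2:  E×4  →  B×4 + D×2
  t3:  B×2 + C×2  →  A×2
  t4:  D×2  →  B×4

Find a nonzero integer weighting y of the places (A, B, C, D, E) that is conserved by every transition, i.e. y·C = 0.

Incidence matrix C (rows=places, cols=transitions):
       t0   t1   t2   t3   t4
    A   2    0    0    2    0
    B  -2    0    4   -2    4
    C  -2    4    0   -2    0
    D   0    0    2    0   -2
    E   0   -2   -4    0    0

Candidate y = [2, 1, 1, 2, 2]; check y·C column-wise:
  col t0: 2·2 + 1·-2 + 1·-2 + 2·0 + 2·0 = 0
  col t1: 2·0 + 1·0 + 1·4 + 2·0 + 2·-2 = 0
  col t2: 2·0 + 1·4 + 1·0 + 2·2 + 2·-4 = 0
  col t3: 2·2 + 1·-2 + 1·-2 + 2·0 + 2·0 = 0
  col t4: 2·0 + 1·4 + 1·0 + 2·-2 + 2·0 = 0

y = (A:2, B:1, C:1, D:2, E:2)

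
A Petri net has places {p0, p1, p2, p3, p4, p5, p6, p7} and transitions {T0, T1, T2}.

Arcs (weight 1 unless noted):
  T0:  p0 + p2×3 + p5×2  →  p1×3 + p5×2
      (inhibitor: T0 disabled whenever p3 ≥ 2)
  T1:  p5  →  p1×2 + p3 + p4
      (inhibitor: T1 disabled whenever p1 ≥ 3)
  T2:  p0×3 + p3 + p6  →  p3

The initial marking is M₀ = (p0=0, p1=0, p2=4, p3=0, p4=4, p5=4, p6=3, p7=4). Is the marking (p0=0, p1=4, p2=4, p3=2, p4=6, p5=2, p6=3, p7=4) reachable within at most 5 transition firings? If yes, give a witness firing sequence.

YES — reachable via ⟨T1, T1⟩ (2 firings)

step 1: fire T1:  (p0=0, p1=0, p2=4, p3=0, p4=4, p5=4, p6=3, p7=4) → (p0=0, p1=2, p2=4, p3=1, p4=5, p5=3, p6=3, p7=4)
step 2: fire T1:  (p0=0, p1=2, p2=4, p3=1, p4=5, p5=3, p6=3, p7=4) → (p0=0, p1=4, p2=4, p3=2, p4=6, p5=2, p6=3, p7=4)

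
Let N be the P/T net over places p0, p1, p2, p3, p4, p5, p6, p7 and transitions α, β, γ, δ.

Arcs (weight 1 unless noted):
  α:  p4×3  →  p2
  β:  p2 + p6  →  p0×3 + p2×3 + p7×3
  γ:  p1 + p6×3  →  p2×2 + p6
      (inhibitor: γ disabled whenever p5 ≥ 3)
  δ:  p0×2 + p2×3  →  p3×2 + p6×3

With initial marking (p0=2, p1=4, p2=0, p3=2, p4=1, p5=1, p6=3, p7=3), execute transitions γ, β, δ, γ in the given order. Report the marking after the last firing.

step 1: fire γ:  (p0=2, p1=4, p2=0, p3=2, p4=1, p5=1, p6=3, p7=3) → (p0=2, p1=3, p2=2, p3=2, p4=1, p5=1, p6=1, p7=3)
step 2: fire β:  (p0=2, p1=3, p2=2, p3=2, p4=1, p5=1, p6=1, p7=3) → (p0=5, p1=3, p2=4, p3=2, p4=1, p5=1, p6=0, p7=6)
step 3: fire δ:  (p0=5, p1=3, p2=4, p3=2, p4=1, p5=1, p6=0, p7=6) → (p0=3, p1=3, p2=1, p3=4, p4=1, p5=1, p6=3, p7=6)
step 4: fire γ:  (p0=3, p1=3, p2=1, p3=4, p4=1, p5=1, p6=3, p7=6) → (p0=3, p1=2, p2=3, p3=4, p4=1, p5=1, p6=1, p7=6)

(p0=3, p1=2, p2=3, p3=4, p4=1, p5=1, p6=1, p7=6)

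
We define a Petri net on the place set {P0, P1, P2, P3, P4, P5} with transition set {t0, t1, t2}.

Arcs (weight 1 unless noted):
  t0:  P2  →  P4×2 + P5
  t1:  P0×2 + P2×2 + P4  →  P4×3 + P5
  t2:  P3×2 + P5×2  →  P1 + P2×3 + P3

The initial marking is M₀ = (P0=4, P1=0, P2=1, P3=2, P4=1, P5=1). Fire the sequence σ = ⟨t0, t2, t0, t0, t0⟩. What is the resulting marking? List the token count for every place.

step 1: fire t0:  (P0=4, P1=0, P2=1, P3=2, P4=1, P5=1) → (P0=4, P1=0, P2=0, P3=2, P4=3, P5=2)
step 2: fire t2:  (P0=4, P1=0, P2=0, P3=2, P4=3, P5=2) → (P0=4, P1=1, P2=3, P3=1, P4=3, P5=0)
step 3: fire t0:  (P0=4, P1=1, P2=3, P3=1, P4=3, P5=0) → (P0=4, P1=1, P2=2, P3=1, P4=5, P5=1)
step 4: fire t0:  (P0=4, P1=1, P2=2, P3=1, P4=5, P5=1) → (P0=4, P1=1, P2=1, P3=1, P4=7, P5=2)
step 5: fire t0:  (P0=4, P1=1, P2=1, P3=1, P4=7, P5=2) → (P0=4, P1=1, P2=0, P3=1, P4=9, P5=3)

(P0=4, P1=1, P2=0, P3=1, P4=9, P5=3)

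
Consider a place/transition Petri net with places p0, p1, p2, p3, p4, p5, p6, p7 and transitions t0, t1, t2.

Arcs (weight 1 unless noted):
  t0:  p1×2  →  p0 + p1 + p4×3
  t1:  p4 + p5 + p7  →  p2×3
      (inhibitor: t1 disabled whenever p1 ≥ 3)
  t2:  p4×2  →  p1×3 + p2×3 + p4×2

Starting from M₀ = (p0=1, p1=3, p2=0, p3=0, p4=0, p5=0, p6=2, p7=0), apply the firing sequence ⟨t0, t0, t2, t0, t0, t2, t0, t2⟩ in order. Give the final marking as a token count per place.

(p0=6, p1=7, p2=9, p3=0, p4=15, p5=0, p6=2, p7=0)

step 1: fire t0:  (p0=1, p1=3, p2=0, p3=0, p4=0, p5=0, p6=2, p7=0) → (p0=2, p1=2, p2=0, p3=0, p4=3, p5=0, p6=2, p7=0)
step 2: fire t0:  (p0=2, p1=2, p2=0, p3=0, p4=3, p5=0, p6=2, p7=0) → (p0=3, p1=1, p2=0, p3=0, p4=6, p5=0, p6=2, p7=0)
step 3: fire t2:  (p0=3, p1=1, p2=0, p3=0, p4=6, p5=0, p6=2, p7=0) → (p0=3, p1=4, p2=3, p3=0, p4=6, p5=0, p6=2, p7=0)
step 4: fire t0:  (p0=3, p1=4, p2=3, p3=0, p4=6, p5=0, p6=2, p7=0) → (p0=4, p1=3, p2=3, p3=0, p4=9, p5=0, p6=2, p7=0)
step 5: fire t0:  (p0=4, p1=3, p2=3, p3=0, p4=9, p5=0, p6=2, p7=0) → (p0=5, p1=2, p2=3, p3=0, p4=12, p5=0, p6=2, p7=0)
step 6: fire t2:  (p0=5, p1=2, p2=3, p3=0, p4=12, p5=0, p6=2, p7=0) → (p0=5, p1=5, p2=6, p3=0, p4=12, p5=0, p6=2, p7=0)
step 7: fire t0:  (p0=5, p1=5, p2=6, p3=0, p4=12, p5=0, p6=2, p7=0) → (p0=6, p1=4, p2=6, p3=0, p4=15, p5=0, p6=2, p7=0)
step 8: fire t2:  (p0=6, p1=4, p2=6, p3=0, p4=15, p5=0, p6=2, p7=0) → (p0=6, p1=7, p2=9, p3=0, p4=15, p5=0, p6=2, p7=0)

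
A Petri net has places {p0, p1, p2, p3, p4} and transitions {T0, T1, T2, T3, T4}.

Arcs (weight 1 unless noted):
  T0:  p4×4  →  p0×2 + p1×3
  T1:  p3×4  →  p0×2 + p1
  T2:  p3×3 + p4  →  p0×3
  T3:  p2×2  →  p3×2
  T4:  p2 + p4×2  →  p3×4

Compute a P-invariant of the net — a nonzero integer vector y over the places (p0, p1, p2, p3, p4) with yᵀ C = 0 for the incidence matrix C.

y = (p0:3, p1:2, p2:2, p3:2, p4:3)

Incidence matrix C (rows=places, cols=transitions):
       T0   T1   T2   T3   T4
   p0   2    2    3    0    0
   p1   3    1    0    0    0
   p2   0    0    0   -2   -1
   p3   0   -4   -3    2    4
   p4  -4    0   -1    0   -2

Candidate y = [3, 2, 2, 2, 3]; check y·C column-wise:
  col T0: 3·2 + 2·3 + 2·0 + 2·0 + 3·-4 = 0
  col T1: 3·2 + 2·1 + 2·0 + 2·-4 + 3·0 = 0
  col T2: 3·3 + 2·0 + 2·0 + 2·-3 + 3·-1 = 0
  col T3: 3·0 + 2·0 + 2·-2 + 2·2 + 3·0 = 0
  col T4: 3·0 + 2·0 + 2·-1 + 2·4 + 3·-2 = 0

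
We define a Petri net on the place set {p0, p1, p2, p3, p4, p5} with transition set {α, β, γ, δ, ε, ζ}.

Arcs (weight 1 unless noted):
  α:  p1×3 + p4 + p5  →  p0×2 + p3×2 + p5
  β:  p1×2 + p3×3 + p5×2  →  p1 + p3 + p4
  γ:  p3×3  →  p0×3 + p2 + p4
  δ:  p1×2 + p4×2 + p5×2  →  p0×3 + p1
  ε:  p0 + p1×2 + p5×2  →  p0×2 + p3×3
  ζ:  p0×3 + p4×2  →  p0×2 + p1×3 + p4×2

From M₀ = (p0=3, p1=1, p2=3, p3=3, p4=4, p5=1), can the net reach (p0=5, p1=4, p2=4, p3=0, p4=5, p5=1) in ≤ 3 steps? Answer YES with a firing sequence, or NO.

YES — reachable via ⟨γ, ζ⟩ (2 firings)

step 1: fire γ:  (p0=3, p1=1, p2=3, p3=3, p4=4, p5=1) → (p0=6, p1=1, p2=4, p3=0, p4=5, p5=1)
step 2: fire ζ:  (p0=6, p1=1, p2=4, p3=0, p4=5, p5=1) → (p0=5, p1=4, p2=4, p3=0, p4=5, p5=1)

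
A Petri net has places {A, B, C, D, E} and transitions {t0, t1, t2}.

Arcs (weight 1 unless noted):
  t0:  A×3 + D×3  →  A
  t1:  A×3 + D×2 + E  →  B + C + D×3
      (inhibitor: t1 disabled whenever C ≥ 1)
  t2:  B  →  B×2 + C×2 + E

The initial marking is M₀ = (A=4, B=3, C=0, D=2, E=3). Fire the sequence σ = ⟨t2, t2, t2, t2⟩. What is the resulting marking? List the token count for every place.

(A=4, B=7, C=8, D=2, E=7)

step 1: fire t2:  (A=4, B=3, C=0, D=2, E=3) → (A=4, B=4, C=2, D=2, E=4)
step 2: fire t2:  (A=4, B=4, C=2, D=2, E=4) → (A=4, B=5, C=4, D=2, E=5)
step 3: fire t2:  (A=4, B=5, C=4, D=2, E=5) → (A=4, B=6, C=6, D=2, E=6)
step 4: fire t2:  (A=4, B=6, C=6, D=2, E=6) → (A=4, B=7, C=8, D=2, E=7)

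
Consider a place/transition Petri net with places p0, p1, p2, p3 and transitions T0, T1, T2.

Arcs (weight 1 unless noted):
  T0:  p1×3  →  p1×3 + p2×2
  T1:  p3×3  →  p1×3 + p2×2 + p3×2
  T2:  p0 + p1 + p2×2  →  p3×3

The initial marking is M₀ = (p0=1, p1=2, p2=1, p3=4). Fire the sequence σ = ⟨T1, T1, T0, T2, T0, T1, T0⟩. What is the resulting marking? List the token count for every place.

(p0=0, p1=10, p2=11, p3=4)

step 1: fire T1:  (p0=1, p1=2, p2=1, p3=4) → (p0=1, p1=5, p2=3, p3=3)
step 2: fire T1:  (p0=1, p1=5, p2=3, p3=3) → (p0=1, p1=8, p2=5, p3=2)
step 3: fire T0:  (p0=1, p1=8, p2=5, p3=2) → (p0=1, p1=8, p2=7, p3=2)
step 4: fire T2:  (p0=1, p1=8, p2=7, p3=2) → (p0=0, p1=7, p2=5, p3=5)
step 5: fire T0:  (p0=0, p1=7, p2=5, p3=5) → (p0=0, p1=7, p2=7, p3=5)
step 6: fire T1:  (p0=0, p1=7, p2=7, p3=5) → (p0=0, p1=10, p2=9, p3=4)
step 7: fire T0:  (p0=0, p1=10, p2=9, p3=4) → (p0=0, p1=10, p2=11, p3=4)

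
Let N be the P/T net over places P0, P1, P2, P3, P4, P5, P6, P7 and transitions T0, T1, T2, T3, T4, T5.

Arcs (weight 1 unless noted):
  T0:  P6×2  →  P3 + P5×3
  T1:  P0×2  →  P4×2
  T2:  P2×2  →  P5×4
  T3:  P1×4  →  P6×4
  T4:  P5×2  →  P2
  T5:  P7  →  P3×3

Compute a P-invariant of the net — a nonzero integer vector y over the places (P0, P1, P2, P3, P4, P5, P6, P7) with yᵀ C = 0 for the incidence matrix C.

Incidence matrix C (rows=places, cols=transitions):
       T0   T1   T2   T3   T4   T5
   P0   0   -2    0    0    0    0
   P1   0    0    0   -4    0    0
   P2   0    0   -2    0    1    0
   P3   1    0    0    0    0    3
   P4   0    2    0    0    0    0
   P5   3    0    4    0   -2    0
   P6  -2    0    0    4    0    0
   P7   0    0    0    0    0   -1

Candidate y = [1, 0, 0, 0, 1, 0, 0, 0]; check y·C column-wise:
  col T0: 1·0 + 0·1 + 1·0 + 0·3 + 0·-2 = 0
  col T1: 1·-2 + 1·2 = 0
  col T2: 1·0 + 0·-2 + 1·0 + 0·4 = 0
  col T3: 1·0 + 0·-4 + 1·0 + 0·4 = 0
  col T4: 1·0 + 0·1 + 1·0 + 0·-2 = 0
  col T5: 1·0 + 0·3 + 1·0 + 0·-1 = 0

y = (P0:1, P1:0, P2:0, P3:0, P4:1, P5:0, P6:0, P7:0)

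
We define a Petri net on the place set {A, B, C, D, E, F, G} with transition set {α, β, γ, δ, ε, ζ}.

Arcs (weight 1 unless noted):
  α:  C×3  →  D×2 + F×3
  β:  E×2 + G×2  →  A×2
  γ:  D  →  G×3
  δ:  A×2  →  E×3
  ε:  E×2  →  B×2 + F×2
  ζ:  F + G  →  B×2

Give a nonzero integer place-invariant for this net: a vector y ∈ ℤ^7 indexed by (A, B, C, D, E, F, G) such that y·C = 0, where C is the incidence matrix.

Incidence matrix C (rows=places, cols=transitions):
        α    β    γ    δ    ε    ζ
    A   0    2    0   -2    0    0
    B   0    0    0    0    2    2
    C  -3    0    0    0    0    0
    D   2    0   -1    0    0    0
    E   0   -2    0    3   -2    0
    F   3    0    0    0    2   -1
    G   0   -2    3    0    0   -1

Candidate y = [3, 1, 3, 3, 2, 1, 1]; check y·C column-wise:
  col α: 3·0 + 1·0 + 3·-3 + 3·2 + 2·0 + 1·3 + 1·0 = 0
  col β: 3·2 + 1·0 + 3·0 + 3·0 + 2·-2 + 1·0 + 1·-2 = 0
  col γ: 3·0 + 1·0 + 3·0 + 3·-1 + 2·0 + 1·0 + 1·3 = 0
  col δ: 3·-2 + 1·0 + 3·0 + 3·0 + 2·3 + 1·0 + 1·0 = 0
  col ε: 3·0 + 1·2 + 3·0 + 3·0 + 2·-2 + 1·2 + 1·0 = 0
  col ζ: 3·0 + 1·2 + 3·0 + 3·0 + 2·0 + 1·-1 + 1·-1 = 0

y = (A:3, B:1, C:3, D:3, E:2, F:1, G:1)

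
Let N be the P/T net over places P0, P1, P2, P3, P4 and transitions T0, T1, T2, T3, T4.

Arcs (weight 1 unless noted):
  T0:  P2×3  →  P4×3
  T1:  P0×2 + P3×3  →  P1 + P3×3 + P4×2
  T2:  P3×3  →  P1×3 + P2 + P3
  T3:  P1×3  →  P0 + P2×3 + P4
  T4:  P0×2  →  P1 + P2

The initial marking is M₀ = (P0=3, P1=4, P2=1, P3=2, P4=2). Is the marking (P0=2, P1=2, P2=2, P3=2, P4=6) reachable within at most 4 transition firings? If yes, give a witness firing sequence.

step 1: fire T3:  (P0=3, P1=4, P2=1, P3=2, P4=2) → (P0=4, P1=1, P2=4, P3=2, P4=3)
step 2: fire T0:  (P0=4, P1=1, P2=4, P3=2, P4=3) → (P0=4, P1=1, P2=1, P3=2, P4=6)
step 3: fire T4:  (P0=4, P1=1, P2=1, P3=2, P4=6) → (P0=2, P1=2, P2=2, P3=2, P4=6)

YES — reachable via ⟨T3, T0, T4⟩ (3 firings)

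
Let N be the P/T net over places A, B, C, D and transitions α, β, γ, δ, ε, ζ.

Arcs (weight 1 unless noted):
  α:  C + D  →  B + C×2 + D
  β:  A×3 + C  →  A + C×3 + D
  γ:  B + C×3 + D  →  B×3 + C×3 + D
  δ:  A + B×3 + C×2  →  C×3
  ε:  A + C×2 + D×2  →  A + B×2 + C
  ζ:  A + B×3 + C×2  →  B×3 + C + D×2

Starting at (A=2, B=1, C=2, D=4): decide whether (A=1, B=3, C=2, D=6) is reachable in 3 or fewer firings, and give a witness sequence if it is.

NO — not reachable within 3 firings

depth 0: 1 marking
depth 1: 3 markings reached so far
depth 2: 6 markings reached so far
depth 3: 18 markings reached so far
target is not among the 18 markings reachable within 3 steps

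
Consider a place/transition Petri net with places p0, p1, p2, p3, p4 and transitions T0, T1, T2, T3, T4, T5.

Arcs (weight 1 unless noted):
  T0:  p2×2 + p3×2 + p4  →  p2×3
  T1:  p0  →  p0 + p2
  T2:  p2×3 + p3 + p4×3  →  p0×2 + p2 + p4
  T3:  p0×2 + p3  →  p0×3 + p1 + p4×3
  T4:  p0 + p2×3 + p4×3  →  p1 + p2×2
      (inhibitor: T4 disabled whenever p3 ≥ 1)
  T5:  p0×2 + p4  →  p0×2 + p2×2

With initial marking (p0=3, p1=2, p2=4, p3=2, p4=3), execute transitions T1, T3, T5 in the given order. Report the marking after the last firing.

(p0=4, p1=3, p2=7, p3=1, p4=5)

step 1: fire T1:  (p0=3, p1=2, p2=4, p3=2, p4=3) → (p0=3, p1=2, p2=5, p3=2, p4=3)
step 2: fire T3:  (p0=3, p1=2, p2=5, p3=2, p4=3) → (p0=4, p1=3, p2=5, p3=1, p4=6)
step 3: fire T5:  (p0=4, p1=3, p2=5, p3=1, p4=6) → (p0=4, p1=3, p2=7, p3=1, p4=5)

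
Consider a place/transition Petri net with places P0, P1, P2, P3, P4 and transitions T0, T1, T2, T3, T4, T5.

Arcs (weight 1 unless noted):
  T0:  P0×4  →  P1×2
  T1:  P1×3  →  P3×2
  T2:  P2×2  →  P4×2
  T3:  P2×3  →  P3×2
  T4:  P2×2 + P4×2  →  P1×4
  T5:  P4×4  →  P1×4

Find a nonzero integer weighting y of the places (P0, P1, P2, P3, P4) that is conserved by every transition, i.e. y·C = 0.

y = (P0:1, P1:2, P2:2, P3:3, P4:2)

Incidence matrix C (rows=places, cols=transitions):
       T0   T1   T2   T3   T4   T5
   P0  -4    0    0    0    0    0
   P1   2   -3    0    0    4    4
   P2   0    0   -2   -3   -2    0
   P3   0    2    0    2    0    0
   P4   0    0    2    0   -2   -4

Candidate y = [1, 2, 2, 3, 2]; check y·C column-wise:
  col T0: 1·-4 + 2·2 + 2·0 + 3·0 + 2·0 = 0
  col T1: 1·0 + 2·-3 + 2·0 + 3·2 + 2·0 = 0
  col T2: 1·0 + 2·0 + 2·-2 + 3·0 + 2·2 = 0
  col T3: 1·0 + 2·0 + 2·-3 + 3·2 + 2·0 = 0
  col T4: 1·0 + 2·4 + 2·-2 + 3·0 + 2·-2 = 0
  col T5: 1·0 + 2·4 + 2·0 + 3·0 + 2·-4 = 0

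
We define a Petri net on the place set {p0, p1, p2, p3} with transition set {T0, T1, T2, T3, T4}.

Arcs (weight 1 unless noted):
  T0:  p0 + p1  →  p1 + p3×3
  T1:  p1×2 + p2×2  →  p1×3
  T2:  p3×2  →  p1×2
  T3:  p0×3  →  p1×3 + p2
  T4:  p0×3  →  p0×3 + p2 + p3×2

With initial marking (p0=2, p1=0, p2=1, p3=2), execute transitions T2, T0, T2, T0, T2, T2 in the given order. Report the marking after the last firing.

(p0=0, p1=8, p2=1, p3=0)

step 1: fire T2:  (p0=2, p1=0, p2=1, p3=2) → (p0=2, p1=2, p2=1, p3=0)
step 2: fire T0:  (p0=2, p1=2, p2=1, p3=0) → (p0=1, p1=2, p2=1, p3=3)
step 3: fire T2:  (p0=1, p1=2, p2=1, p3=3) → (p0=1, p1=4, p2=1, p3=1)
step 4: fire T0:  (p0=1, p1=4, p2=1, p3=1) → (p0=0, p1=4, p2=1, p3=4)
step 5: fire T2:  (p0=0, p1=4, p2=1, p3=4) → (p0=0, p1=6, p2=1, p3=2)
step 6: fire T2:  (p0=0, p1=6, p2=1, p3=2) → (p0=0, p1=8, p2=1, p3=0)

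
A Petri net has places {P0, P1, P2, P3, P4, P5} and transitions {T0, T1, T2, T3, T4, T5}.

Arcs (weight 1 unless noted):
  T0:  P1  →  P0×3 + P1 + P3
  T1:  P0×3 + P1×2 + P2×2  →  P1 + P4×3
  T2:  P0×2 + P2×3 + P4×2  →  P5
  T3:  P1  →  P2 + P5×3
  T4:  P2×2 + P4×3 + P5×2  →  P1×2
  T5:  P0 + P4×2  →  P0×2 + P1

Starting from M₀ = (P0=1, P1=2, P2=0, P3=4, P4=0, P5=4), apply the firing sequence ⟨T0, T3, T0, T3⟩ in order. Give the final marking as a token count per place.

step 1: fire T0:  (P0=1, P1=2, P2=0, P3=4, P4=0, P5=4) → (P0=4, P1=2, P2=0, P3=5, P4=0, P5=4)
step 2: fire T3:  (P0=4, P1=2, P2=0, P3=5, P4=0, P5=4) → (P0=4, P1=1, P2=1, P3=5, P4=0, P5=7)
step 3: fire T0:  (P0=4, P1=1, P2=1, P3=5, P4=0, P5=7) → (P0=7, P1=1, P2=1, P3=6, P4=0, P5=7)
step 4: fire T3:  (P0=7, P1=1, P2=1, P3=6, P4=0, P5=7) → (P0=7, P1=0, P2=2, P3=6, P4=0, P5=10)

(P0=7, P1=0, P2=2, P3=6, P4=0, P5=10)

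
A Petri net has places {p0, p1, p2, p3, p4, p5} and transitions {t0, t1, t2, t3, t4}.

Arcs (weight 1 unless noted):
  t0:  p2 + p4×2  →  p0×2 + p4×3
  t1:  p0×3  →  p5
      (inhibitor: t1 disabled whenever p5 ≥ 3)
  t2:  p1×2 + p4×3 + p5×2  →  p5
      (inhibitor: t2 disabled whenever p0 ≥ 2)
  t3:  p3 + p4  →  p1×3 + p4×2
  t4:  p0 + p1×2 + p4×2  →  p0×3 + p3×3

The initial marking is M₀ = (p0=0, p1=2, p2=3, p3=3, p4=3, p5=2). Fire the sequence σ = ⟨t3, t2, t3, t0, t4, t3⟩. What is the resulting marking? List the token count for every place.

step 1: fire t3:  (p0=0, p1=2, p2=3, p3=3, p4=3, p5=2) → (p0=0, p1=5, p2=3, p3=2, p4=4, p5=2)
step 2: fire t2:  (p0=0, p1=5, p2=3, p3=2, p4=4, p5=2) → (p0=0, p1=3, p2=3, p3=2, p4=1, p5=1)
step 3: fire t3:  (p0=0, p1=3, p2=3, p3=2, p4=1, p5=1) → (p0=0, p1=6, p2=3, p3=1, p4=2, p5=1)
step 4: fire t0:  (p0=0, p1=6, p2=3, p3=1, p4=2, p5=1) → (p0=2, p1=6, p2=2, p3=1, p4=3, p5=1)
step 5: fire t4:  (p0=2, p1=6, p2=2, p3=1, p4=3, p5=1) → (p0=4, p1=4, p2=2, p3=4, p4=1, p5=1)
step 6: fire t3:  (p0=4, p1=4, p2=2, p3=4, p4=1, p5=1) → (p0=4, p1=7, p2=2, p3=3, p4=2, p5=1)

(p0=4, p1=7, p2=2, p3=3, p4=2, p5=1)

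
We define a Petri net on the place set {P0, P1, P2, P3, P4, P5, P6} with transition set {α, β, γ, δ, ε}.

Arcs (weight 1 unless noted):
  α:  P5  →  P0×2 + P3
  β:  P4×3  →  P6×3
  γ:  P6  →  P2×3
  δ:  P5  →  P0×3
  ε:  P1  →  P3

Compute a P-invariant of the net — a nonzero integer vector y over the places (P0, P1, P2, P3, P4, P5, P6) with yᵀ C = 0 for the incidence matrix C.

Incidence matrix C (rows=places, cols=transitions):
        α    β    γ    δ    ε
   P0   2    0    0    3    0
   P1   0    0    0    0   -1
   P2   0    0    3    0    0
   P3   1    0    0    0    1
   P4   0   -3    0    0    0
   P5  -1    0    0   -1    0
   P6   0    3   -1    0    0

Candidate y = [1, 1, 0, 1, 0, 3, 0]; check y·C column-wise:
  col α: 1·2 + 1·0 + 1·1 + 3·-1 = 0
  col β: 1·0 + 1·0 + 1·0 + 0·-3 + 3·0 + 0·3 = 0
  col γ: 1·0 + 1·0 + 0·3 + 1·0 + 3·0 + 0·-1 = 0
  col δ: 1·3 + 1·0 + 1·0 + 3·-1 = 0
  col ε: 1·0 + 1·-1 + 1·1 + 3·0 = 0

y = (P0:1, P1:1, P2:0, P3:1, P4:0, P5:3, P6:0)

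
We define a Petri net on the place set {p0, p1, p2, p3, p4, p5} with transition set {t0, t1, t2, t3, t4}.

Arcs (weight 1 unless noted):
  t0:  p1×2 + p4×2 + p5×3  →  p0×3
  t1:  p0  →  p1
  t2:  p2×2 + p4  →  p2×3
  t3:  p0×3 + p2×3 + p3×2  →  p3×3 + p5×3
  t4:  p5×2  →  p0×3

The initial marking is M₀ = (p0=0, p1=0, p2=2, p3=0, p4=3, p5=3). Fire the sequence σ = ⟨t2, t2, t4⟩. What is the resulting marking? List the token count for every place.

step 1: fire t2:  (p0=0, p1=0, p2=2, p3=0, p4=3, p5=3) → (p0=0, p1=0, p2=3, p3=0, p4=2, p5=3)
step 2: fire t2:  (p0=0, p1=0, p2=3, p3=0, p4=2, p5=3) → (p0=0, p1=0, p2=4, p3=0, p4=1, p5=3)
step 3: fire t4:  (p0=0, p1=0, p2=4, p3=0, p4=1, p5=3) → (p0=3, p1=0, p2=4, p3=0, p4=1, p5=1)

(p0=3, p1=0, p2=4, p3=0, p4=1, p5=1)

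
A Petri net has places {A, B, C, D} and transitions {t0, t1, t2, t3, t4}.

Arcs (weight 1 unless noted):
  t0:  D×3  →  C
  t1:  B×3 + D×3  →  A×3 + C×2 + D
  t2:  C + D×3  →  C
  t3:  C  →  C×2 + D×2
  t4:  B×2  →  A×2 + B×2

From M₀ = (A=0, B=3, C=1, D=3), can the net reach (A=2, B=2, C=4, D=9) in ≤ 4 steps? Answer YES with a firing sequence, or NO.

depth 0: 1 marking
depth 1: 6 markings reached so far
depth 2: 15 markings reached so far
depth 3: 30 markings reached so far
depth 4: 54 markings reached so far
target is not among the 54 markings reachable within 4 steps

NO — not reachable within 4 firings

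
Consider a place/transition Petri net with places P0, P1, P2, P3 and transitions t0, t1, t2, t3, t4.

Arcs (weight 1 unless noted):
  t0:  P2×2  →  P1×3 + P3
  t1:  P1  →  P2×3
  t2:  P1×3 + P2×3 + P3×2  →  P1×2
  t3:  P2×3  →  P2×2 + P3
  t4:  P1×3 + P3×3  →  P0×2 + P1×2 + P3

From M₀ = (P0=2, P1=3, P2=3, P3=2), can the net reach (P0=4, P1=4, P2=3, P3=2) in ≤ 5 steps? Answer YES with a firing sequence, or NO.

YES — reachable via ⟨t0, t1, t3, t4⟩ (4 firings)

step 1: fire t0:  (P0=2, P1=3, P2=3, P3=2) → (P0=2, P1=6, P2=1, P3=3)
step 2: fire t1:  (P0=2, P1=6, P2=1, P3=3) → (P0=2, P1=5, P2=4, P3=3)
step 3: fire t3:  (P0=2, P1=5, P2=4, P3=3) → (P0=2, P1=5, P2=3, P3=4)
step 4: fire t4:  (P0=2, P1=5, P2=3, P3=4) → (P0=4, P1=4, P2=3, P3=2)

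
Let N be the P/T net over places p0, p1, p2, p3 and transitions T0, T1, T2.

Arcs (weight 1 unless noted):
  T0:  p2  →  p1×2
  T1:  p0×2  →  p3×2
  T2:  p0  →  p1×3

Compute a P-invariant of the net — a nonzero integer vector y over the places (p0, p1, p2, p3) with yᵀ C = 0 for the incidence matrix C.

Incidence matrix C (rows=places, cols=transitions):
       T0   T1   T2
   p0   0   -2   -1
   p1   2    0    3
   p2  -1    0    0
   p3   0    2    0

Candidate y = [3, 1, 2, 3]; check y·C column-wise:
  col T0: 3·0 + 1·2 + 2·-1 + 3·0 = 0
  col T1: 3·-2 + 1·0 + 2·0 + 3·2 = 0
  col T2: 3·-1 + 1·3 + 2·0 + 3·0 = 0

y = (p0:3, p1:1, p2:2, p3:3)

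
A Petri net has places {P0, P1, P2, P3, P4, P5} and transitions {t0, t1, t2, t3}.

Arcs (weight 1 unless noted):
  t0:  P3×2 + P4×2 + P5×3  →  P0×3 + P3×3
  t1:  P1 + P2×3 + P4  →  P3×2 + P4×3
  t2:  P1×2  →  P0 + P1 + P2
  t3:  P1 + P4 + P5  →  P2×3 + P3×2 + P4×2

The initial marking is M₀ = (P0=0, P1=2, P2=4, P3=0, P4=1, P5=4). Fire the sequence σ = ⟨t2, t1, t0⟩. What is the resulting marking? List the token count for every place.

step 1: fire t2:  (P0=0, P1=2, P2=4, P3=0, P4=1, P5=4) → (P0=1, P1=1, P2=5, P3=0, P4=1, P5=4)
step 2: fire t1:  (P0=1, P1=1, P2=5, P3=0, P4=1, P5=4) → (P0=1, P1=0, P2=2, P3=2, P4=3, P5=4)
step 3: fire t0:  (P0=1, P1=0, P2=2, P3=2, P4=3, P5=4) → (P0=4, P1=0, P2=2, P3=3, P4=1, P5=1)

(P0=4, P1=0, P2=2, P3=3, P4=1, P5=1)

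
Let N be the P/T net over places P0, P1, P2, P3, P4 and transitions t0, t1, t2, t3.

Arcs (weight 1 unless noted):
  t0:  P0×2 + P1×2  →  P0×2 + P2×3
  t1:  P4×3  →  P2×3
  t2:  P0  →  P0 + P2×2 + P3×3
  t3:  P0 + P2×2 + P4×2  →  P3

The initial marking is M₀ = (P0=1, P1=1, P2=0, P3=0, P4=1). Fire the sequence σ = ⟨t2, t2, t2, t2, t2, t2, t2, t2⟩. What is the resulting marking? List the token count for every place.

(P0=1, P1=1, P2=16, P3=24, P4=1)

step 1: fire t2:  (P0=1, P1=1, P2=0, P3=0, P4=1) → (P0=1, P1=1, P2=2, P3=3, P4=1)
step 2: fire t2:  (P0=1, P1=1, P2=2, P3=3, P4=1) → (P0=1, P1=1, P2=4, P3=6, P4=1)
step 3: fire t2:  (P0=1, P1=1, P2=4, P3=6, P4=1) → (P0=1, P1=1, P2=6, P3=9, P4=1)
step 4: fire t2:  (P0=1, P1=1, P2=6, P3=9, P4=1) → (P0=1, P1=1, P2=8, P3=12, P4=1)
step 5: fire t2:  (P0=1, P1=1, P2=8, P3=12, P4=1) → (P0=1, P1=1, P2=10, P3=15, P4=1)
step 6: fire t2:  (P0=1, P1=1, P2=10, P3=15, P4=1) → (P0=1, P1=1, P2=12, P3=18, P4=1)
step 7: fire t2:  (P0=1, P1=1, P2=12, P3=18, P4=1) → (P0=1, P1=1, P2=14, P3=21, P4=1)
step 8: fire t2:  (P0=1, P1=1, P2=14, P3=21, P4=1) → (P0=1, P1=1, P2=16, P3=24, P4=1)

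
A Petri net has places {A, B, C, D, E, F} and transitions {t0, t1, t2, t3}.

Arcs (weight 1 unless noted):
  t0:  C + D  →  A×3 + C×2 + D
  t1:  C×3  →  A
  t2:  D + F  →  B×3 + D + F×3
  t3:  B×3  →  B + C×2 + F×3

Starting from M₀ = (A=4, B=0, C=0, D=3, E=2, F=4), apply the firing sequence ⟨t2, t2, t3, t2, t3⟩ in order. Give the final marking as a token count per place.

(A=4, B=5, C=4, D=3, E=2, F=16)

step 1: fire t2:  (A=4, B=0, C=0, D=3, E=2, F=4) → (A=4, B=3, C=0, D=3, E=2, F=6)
step 2: fire t2:  (A=4, B=3, C=0, D=3, E=2, F=6) → (A=4, B=6, C=0, D=3, E=2, F=8)
step 3: fire t3:  (A=4, B=6, C=0, D=3, E=2, F=8) → (A=4, B=4, C=2, D=3, E=2, F=11)
step 4: fire t2:  (A=4, B=4, C=2, D=3, E=2, F=11) → (A=4, B=7, C=2, D=3, E=2, F=13)
step 5: fire t3:  (A=4, B=7, C=2, D=3, E=2, F=13) → (A=4, B=5, C=4, D=3, E=2, F=16)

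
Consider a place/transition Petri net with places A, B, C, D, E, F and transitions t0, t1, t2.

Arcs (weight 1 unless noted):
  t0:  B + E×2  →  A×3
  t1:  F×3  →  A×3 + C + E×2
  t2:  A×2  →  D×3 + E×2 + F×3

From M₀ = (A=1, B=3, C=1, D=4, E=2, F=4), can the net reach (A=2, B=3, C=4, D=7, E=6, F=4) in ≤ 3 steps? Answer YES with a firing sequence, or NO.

NO — not reachable within 3 firings

depth 0: 1 marking
depth 1: 3 markings reached so far
depth 2: 6 markings reached so far
depth 3: 12 markings reached so far
target is not among the 12 markings reachable within 3 steps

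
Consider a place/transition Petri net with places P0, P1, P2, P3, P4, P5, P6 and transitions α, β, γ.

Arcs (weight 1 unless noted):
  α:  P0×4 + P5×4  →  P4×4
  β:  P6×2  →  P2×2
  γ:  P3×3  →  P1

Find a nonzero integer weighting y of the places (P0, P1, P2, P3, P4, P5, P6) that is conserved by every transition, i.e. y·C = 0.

Incidence matrix C (rows=places, cols=transitions):
        α    β    γ
   P0  -4    0    0
   P1   0    0    1
   P2   0    2    0
   P3   0    0   -3
   P4   4    0    0
   P5  -4    0    0
   P6   0   -2    0

Candidate y = [0, 3, 0, 1, 0, 0, 0]; check y·C column-wise:
  col α: 0·-4 + 3·0 + 1·0 + 0·4 + 0·-4 = 0
  col β: 3·0 + 0·2 + 1·0 + 0·-2 = 0
  col γ: 3·1 + 1·-3 = 0

y = (P0:0, P1:3, P2:0, P3:1, P4:0, P5:0, P6:0)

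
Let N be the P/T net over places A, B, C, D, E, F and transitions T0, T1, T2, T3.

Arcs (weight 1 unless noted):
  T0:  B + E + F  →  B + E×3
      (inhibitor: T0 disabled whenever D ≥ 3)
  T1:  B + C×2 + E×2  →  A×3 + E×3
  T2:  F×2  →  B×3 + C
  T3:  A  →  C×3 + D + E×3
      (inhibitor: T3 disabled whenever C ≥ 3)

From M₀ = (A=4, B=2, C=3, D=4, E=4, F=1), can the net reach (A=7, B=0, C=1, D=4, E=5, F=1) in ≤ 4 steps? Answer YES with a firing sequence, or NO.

NO — not reachable within 4 firings

depth 0: 1 marking
depth 1: 2 markings reached so far
depth 2: 3 markings reached so far
depth 3: 4 markings reached so far
depth 4: 5 markings reached so far
target is not among the 5 markings reachable within 4 steps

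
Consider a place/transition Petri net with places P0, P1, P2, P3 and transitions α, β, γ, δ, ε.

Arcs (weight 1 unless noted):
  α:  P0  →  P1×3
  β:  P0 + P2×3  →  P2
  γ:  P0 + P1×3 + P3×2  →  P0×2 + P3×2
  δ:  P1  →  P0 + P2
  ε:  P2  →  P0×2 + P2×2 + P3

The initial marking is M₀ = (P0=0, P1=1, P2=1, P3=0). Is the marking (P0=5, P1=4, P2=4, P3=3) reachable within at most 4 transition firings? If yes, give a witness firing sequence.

step 1: fire ε:  (P0=0, P1=1, P2=1, P3=0) → (P0=2, P1=1, P2=2, P3=1)
step 2: fire α:  (P0=2, P1=1, P2=2, P3=1) → (P0=1, P1=4, P2=2, P3=1)
step 3: fire ε:  (P0=1, P1=4, P2=2, P3=1) → (P0=3, P1=4, P2=3, P3=2)
step 4: fire ε:  (P0=3, P1=4, P2=3, P3=2) → (P0=5, P1=4, P2=4, P3=3)

YES — reachable via ⟨ε, α, ε, ε⟩ (4 firings)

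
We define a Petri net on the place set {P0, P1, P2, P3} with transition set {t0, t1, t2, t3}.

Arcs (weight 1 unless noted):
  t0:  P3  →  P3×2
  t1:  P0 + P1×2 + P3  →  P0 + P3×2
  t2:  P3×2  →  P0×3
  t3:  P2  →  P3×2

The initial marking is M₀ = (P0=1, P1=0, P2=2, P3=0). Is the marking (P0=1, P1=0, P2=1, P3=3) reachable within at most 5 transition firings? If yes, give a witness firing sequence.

YES — reachable via ⟨t3, t0⟩ (2 firings)

step 1: fire t3:  (P0=1, P1=0, P2=2, P3=0) → (P0=1, P1=0, P2=1, P3=2)
step 2: fire t0:  (P0=1, P1=0, P2=1, P3=2) → (P0=1, P1=0, P2=1, P3=3)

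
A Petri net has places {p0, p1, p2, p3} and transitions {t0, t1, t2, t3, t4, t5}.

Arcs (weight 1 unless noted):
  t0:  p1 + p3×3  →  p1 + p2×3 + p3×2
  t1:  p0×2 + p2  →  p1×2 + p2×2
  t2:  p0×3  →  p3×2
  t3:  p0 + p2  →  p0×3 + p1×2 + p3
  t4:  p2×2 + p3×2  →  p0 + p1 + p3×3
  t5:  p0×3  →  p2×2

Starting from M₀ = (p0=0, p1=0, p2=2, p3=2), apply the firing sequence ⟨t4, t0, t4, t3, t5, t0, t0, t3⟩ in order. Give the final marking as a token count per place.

step 1: fire t4:  (p0=0, p1=0, p2=2, p3=2) → (p0=1, p1=1, p2=0, p3=3)
step 2: fire t0:  (p0=1, p1=1, p2=0, p3=3) → (p0=1, p1=1, p2=3, p3=2)
step 3: fire t4:  (p0=1, p1=1, p2=3, p3=2) → (p0=2, p1=2, p2=1, p3=3)
step 4: fire t3:  (p0=2, p1=2, p2=1, p3=3) → (p0=4, p1=4, p2=0, p3=4)
step 5: fire t5:  (p0=4, p1=4, p2=0, p3=4) → (p0=1, p1=4, p2=2, p3=4)
step 6: fire t0:  (p0=1, p1=4, p2=2, p3=4) → (p0=1, p1=4, p2=5, p3=3)
step 7: fire t0:  (p0=1, p1=4, p2=5, p3=3) → (p0=1, p1=4, p2=8, p3=2)
step 8: fire t3:  (p0=1, p1=4, p2=8, p3=2) → (p0=3, p1=6, p2=7, p3=3)

(p0=3, p1=6, p2=7, p3=3)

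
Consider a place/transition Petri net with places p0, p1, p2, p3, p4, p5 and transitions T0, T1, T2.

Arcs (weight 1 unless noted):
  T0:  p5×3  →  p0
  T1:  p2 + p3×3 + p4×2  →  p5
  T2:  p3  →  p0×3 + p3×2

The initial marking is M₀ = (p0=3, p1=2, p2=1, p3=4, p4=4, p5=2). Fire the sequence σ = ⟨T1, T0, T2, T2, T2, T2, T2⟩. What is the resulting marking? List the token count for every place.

step 1: fire T1:  (p0=3, p1=2, p2=1, p3=4, p4=4, p5=2) → (p0=3, p1=2, p2=0, p3=1, p4=2, p5=3)
step 2: fire T0:  (p0=3, p1=2, p2=0, p3=1, p4=2, p5=3) → (p0=4, p1=2, p2=0, p3=1, p4=2, p5=0)
step 3: fire T2:  (p0=4, p1=2, p2=0, p3=1, p4=2, p5=0) → (p0=7, p1=2, p2=0, p3=2, p4=2, p5=0)
step 4: fire T2:  (p0=7, p1=2, p2=0, p3=2, p4=2, p5=0) → (p0=10, p1=2, p2=0, p3=3, p4=2, p5=0)
step 5: fire T2:  (p0=10, p1=2, p2=0, p3=3, p4=2, p5=0) → (p0=13, p1=2, p2=0, p3=4, p4=2, p5=0)
step 6: fire T2:  (p0=13, p1=2, p2=0, p3=4, p4=2, p5=0) → (p0=16, p1=2, p2=0, p3=5, p4=2, p5=0)
step 7: fire T2:  (p0=16, p1=2, p2=0, p3=5, p4=2, p5=0) → (p0=19, p1=2, p2=0, p3=6, p4=2, p5=0)

(p0=19, p1=2, p2=0, p3=6, p4=2, p5=0)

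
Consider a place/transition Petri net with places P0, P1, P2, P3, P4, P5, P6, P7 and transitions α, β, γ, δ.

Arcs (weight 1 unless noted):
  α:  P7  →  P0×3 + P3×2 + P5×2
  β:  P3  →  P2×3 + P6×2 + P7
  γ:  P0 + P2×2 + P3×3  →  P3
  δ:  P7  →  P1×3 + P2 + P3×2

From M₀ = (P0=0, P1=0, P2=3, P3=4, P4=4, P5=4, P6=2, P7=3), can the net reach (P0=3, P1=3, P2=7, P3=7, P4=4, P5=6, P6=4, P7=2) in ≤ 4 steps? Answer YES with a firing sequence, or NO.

YES — reachable via ⟨α, β, δ⟩ (3 firings)

step 1: fire α:  (P0=0, P1=0, P2=3, P3=4, P4=4, P5=4, P6=2, P7=3) → (P0=3, P1=0, P2=3, P3=6, P4=4, P5=6, P6=2, P7=2)
step 2: fire β:  (P0=3, P1=0, P2=3, P3=6, P4=4, P5=6, P6=2, P7=2) → (P0=3, P1=0, P2=6, P3=5, P4=4, P5=6, P6=4, P7=3)
step 3: fire δ:  (P0=3, P1=0, P2=6, P3=5, P4=4, P5=6, P6=4, P7=3) → (P0=3, P1=3, P2=7, P3=7, P4=4, P5=6, P6=4, P7=2)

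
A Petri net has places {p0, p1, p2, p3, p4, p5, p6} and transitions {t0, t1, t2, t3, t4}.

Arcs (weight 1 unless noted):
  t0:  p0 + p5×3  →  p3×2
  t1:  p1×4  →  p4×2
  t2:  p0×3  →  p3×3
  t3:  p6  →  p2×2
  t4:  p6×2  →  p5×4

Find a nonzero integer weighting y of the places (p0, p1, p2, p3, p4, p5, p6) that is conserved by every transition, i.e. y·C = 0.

y = (p0:0, p1:1, p2:0, p3:0, p4:2, p5:0, p6:0)

Incidence matrix C (rows=places, cols=transitions):
       t0   t1   t2   t3   t4
   p0  -1    0   -3    0    0
   p1   0   -4    0    0    0
   p2   0    0    0    2    0
   p3   2    0    3    0    0
   p4   0    2    0    0    0
   p5  -3    0    0    0    4
   p6   0    0    0   -1   -2

Candidate y = [0, 1, 0, 0, 2, 0, 0]; check y·C column-wise:
  col t0: 0·-1 + 1·0 + 0·2 + 2·0 + 0·-3 = 0
  col t1: 1·-4 + 2·2 = 0
  col t2: 0·-3 + 1·0 + 0·3 + 2·0 = 0
  col t3: 1·0 + 0·2 + 2·0 + 0·-1 = 0
  col t4: 1·0 + 2·0 + 0·4 + 0·-2 = 0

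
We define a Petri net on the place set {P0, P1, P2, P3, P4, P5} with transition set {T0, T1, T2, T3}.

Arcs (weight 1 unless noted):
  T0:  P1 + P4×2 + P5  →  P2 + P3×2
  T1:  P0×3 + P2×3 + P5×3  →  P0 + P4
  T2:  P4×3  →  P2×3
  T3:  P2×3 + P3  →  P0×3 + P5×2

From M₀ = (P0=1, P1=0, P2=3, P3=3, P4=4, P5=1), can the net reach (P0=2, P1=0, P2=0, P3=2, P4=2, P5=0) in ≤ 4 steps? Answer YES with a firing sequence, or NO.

YES — reachable via ⟨T2, T3, T1⟩ (3 firings)

step 1: fire T2:  (P0=1, P1=0, P2=3, P3=3, P4=4, P5=1) → (P0=1, P1=0, P2=6, P3=3, P4=1, P5=1)
step 2: fire T3:  (P0=1, P1=0, P2=6, P3=3, P4=1, P5=1) → (P0=4, P1=0, P2=3, P3=2, P4=1, P5=3)
step 3: fire T1:  (P0=4, P1=0, P2=3, P3=2, P4=1, P5=3) → (P0=2, P1=0, P2=0, P3=2, P4=2, P5=0)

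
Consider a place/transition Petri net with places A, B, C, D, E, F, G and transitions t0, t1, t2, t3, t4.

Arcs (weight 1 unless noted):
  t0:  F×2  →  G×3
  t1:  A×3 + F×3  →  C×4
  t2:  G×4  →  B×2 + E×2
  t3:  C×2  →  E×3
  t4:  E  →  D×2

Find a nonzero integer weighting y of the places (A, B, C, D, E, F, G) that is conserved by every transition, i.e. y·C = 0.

Incidence matrix C (rows=places, cols=transitions):
       t0   t1   t2   t3   t4
    A   0   -3    0    0    0
    B   0    0    2    0    0
    C   0    4    0   -2    0
    D   0    0    0    0    2
    E   0    0    2    3   -1
    F  -2   -3    0    0    0
    G   3    0   -4    0    0

Candidate y = [4, -2, 3, 1, 2, 0, 0]; check y·C column-wise:
  col t0: 4·0 + -2·0 + 3·0 + 1·0 + 2·0 + 0·-2 + 0·3 = 0
  col t1: 4·-3 + -2·0 + 3·4 + 1·0 + 2·0 + 0·-3 = 0
  col t2: 4·0 + -2·2 + 3·0 + 1·0 + 2·2 + 0·-4 = 0
  col t3: 4·0 + -2·0 + 3·-2 + 1·0 + 2·3 = 0
  col t4: 4·0 + -2·0 + 3·0 + 1·2 + 2·-1 = 0

y = (A:4, B:-2, C:3, D:1, E:2, F:0, G:0)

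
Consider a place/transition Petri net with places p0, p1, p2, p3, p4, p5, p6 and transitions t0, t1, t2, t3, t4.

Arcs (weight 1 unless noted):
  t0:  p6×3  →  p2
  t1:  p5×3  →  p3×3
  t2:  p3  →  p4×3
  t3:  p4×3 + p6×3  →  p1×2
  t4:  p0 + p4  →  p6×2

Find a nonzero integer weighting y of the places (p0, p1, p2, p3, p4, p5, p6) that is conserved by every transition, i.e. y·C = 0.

Incidence matrix C (rows=places, cols=transitions):
       t0   t1   t2   t3   t4
   p0   0    0    0    0   -1
   p1   0    0    0    2    0
   p2   1    0    0    0    0
   p3   0    3   -1    0    0
   p4   0    0    3   -3   -1
   p5   0   -3    0    0    0
   p6  -3    0    0   -3    2

Candidate y = [2, -3, 0, -6, -2, -6, 0]; check y·C column-wise:
  col t0: 2·0 + -3·0 + 0·1 + -6·0 + -2·0 + -6·0 + 0·-3 = 0
  col t1: 2·0 + -3·0 + -6·3 + -2·0 + -6·-3 = 0
  col t2: 2·0 + -3·0 + -6·-1 + -2·3 + -6·0 = 0
  col t3: 2·0 + -3·2 + -6·0 + -2·-3 + -6·0 + 0·-3 = 0
  col t4: 2·-1 + -3·0 + -6·0 + -2·-1 + -6·0 + 0·2 = 0

y = (p0:2, p1:-3, p2:0, p3:-6, p4:-2, p5:-6, p6:0)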